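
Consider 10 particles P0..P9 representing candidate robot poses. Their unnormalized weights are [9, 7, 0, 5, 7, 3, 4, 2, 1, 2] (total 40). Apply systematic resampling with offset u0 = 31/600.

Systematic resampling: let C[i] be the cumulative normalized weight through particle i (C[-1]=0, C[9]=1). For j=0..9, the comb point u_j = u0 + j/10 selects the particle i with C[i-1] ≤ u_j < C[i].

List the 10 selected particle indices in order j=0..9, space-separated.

0 0 1 1 3 4 4 5 6 9

C = [9/40, 2/5, 2/5, 21/40, 7/10, 31/40, 7/8, 37/40, 19/20, 1]
j=0: u_0=31/600 ∈ [0, 9/40) → index 0
j=1: u_1=91/600 ∈ [0, 9/40) → index 0
j=2: u_2=151/600 ∈ [9/40, 2/5) → index 1
j=3: u_3=211/600 ∈ [9/40, 2/5) → index 1
j=4: u_4=271/600 ∈ [2/5, 21/40) → index 3
j=5: u_5=331/600 ∈ [21/40, 7/10) → index 4
j=6: u_6=391/600 ∈ [21/40, 7/10) → index 4
j=7: u_7=451/600 ∈ [7/10, 31/40) → index 5
j=8: u_8=511/600 ∈ [31/40, 7/8) → index 6
j=9: u_9=571/600 ∈ [19/20, 1) → index 9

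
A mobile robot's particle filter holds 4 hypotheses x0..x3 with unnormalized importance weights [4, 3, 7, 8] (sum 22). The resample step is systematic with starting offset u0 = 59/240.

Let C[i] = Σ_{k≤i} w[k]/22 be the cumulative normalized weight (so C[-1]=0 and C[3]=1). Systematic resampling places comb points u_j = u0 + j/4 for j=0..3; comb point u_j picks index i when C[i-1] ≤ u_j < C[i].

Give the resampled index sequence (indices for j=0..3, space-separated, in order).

1 2 3 3

C = [2/11, 7/22, 7/11, 1]
j=0: u_0=59/240 ∈ [2/11, 7/22) → index 1
j=1: u_1=119/240 ∈ [7/22, 7/11) → index 2
j=2: u_2=179/240 ∈ [7/11, 1) → index 3
j=3: u_3=239/240 ∈ [7/11, 1) → index 3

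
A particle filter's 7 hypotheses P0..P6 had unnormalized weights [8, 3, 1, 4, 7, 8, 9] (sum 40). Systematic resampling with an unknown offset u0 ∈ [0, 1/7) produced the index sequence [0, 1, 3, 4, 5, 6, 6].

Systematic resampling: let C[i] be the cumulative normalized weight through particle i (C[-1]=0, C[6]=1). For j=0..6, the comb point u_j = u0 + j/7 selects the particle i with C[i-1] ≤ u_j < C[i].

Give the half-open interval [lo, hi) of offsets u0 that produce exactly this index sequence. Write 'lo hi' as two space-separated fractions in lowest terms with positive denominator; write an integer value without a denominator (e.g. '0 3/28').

C = [1/5, 11/40, 3/10, 2/5, 23/40, 31/40, 1]
j=0 picked index 0: u0 ∈ [0, 1/5)
j=1 picked index 1: u0 ∈ [2/35, 37/280)
j=2 picked index 3: u0 ∈ [1/70, 4/35)
j=3 picked index 4: u0 ∈ [-1/35, 41/280)
j=4 picked index 5: u0 ∈ [1/280, 57/280)
j=5 picked index 6: u0 ∈ [17/280, 2/7)
j=6 picked index 6: u0 ∈ [-23/280, 1/7)
intersection: [17/280, 4/35)

17/280 4/35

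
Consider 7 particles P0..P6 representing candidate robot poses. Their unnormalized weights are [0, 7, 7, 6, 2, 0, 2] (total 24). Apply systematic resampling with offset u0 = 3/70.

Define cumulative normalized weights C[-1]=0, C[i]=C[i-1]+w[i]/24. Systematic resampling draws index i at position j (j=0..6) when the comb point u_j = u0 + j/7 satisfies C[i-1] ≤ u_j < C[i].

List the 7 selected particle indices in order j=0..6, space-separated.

1 1 2 2 3 3 4

C = [0, 7/24, 7/12, 5/6, 11/12, 11/12, 1]
j=0: u_0=3/70 ∈ [0, 7/24) → index 1
j=1: u_1=13/70 ∈ [0, 7/24) → index 1
j=2: u_2=23/70 ∈ [7/24, 7/12) → index 2
j=3: u_3=33/70 ∈ [7/24, 7/12) → index 2
j=4: u_4=43/70 ∈ [7/12, 5/6) → index 3
j=5: u_5=53/70 ∈ [7/12, 5/6) → index 3
j=6: u_6=9/10 ∈ [5/6, 11/12) → index 4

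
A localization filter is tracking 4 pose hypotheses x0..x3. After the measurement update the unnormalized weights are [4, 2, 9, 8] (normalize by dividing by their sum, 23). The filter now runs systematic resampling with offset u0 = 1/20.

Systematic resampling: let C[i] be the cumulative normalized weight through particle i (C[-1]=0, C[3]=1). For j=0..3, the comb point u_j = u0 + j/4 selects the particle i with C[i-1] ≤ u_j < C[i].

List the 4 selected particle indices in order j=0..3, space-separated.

0 2 2 3

C = [4/23, 6/23, 15/23, 1]
j=0: u_0=1/20 ∈ [0, 4/23) → index 0
j=1: u_1=3/10 ∈ [6/23, 15/23) → index 2
j=2: u_2=11/20 ∈ [6/23, 15/23) → index 2
j=3: u_3=4/5 ∈ [15/23, 1) → index 3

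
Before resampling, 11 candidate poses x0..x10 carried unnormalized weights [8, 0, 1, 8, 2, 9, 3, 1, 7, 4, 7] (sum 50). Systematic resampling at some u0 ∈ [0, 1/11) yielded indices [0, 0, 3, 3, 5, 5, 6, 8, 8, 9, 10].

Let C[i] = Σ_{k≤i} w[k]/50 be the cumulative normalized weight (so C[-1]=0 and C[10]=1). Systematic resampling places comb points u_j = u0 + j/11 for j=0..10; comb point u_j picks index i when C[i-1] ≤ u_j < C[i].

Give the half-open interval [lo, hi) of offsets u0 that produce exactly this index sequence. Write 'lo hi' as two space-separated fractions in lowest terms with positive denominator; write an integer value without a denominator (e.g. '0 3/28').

C = [4/25, 4/25, 9/50, 17/50, 19/50, 14/25, 31/50, 16/25, 39/50, 43/50, 1]
j=0 picked index 0: u0 ∈ [0, 4/25)
j=1 picked index 0: u0 ∈ [-1/11, 19/275)
j=2 picked index 3: u0 ∈ [-1/550, 87/550)
j=3 picked index 3: u0 ∈ [-51/550, 37/550)
j=4 picked index 5: u0 ∈ [9/550, 54/275)
j=5 picked index 5: u0 ∈ [-41/550, 29/275)
j=6 picked index 6: u0 ∈ [4/275, 41/550)
j=7 picked index 8: u0 ∈ [1/275, 79/550)
j=8 picked index 8: u0 ∈ [-24/275, 29/550)
j=9 picked index 9: u0 ∈ [-21/550, 23/550)
j=10 picked index 10: u0 ∈ [-27/550, 1/11)
intersection: [9/550, 23/550)

9/550 23/550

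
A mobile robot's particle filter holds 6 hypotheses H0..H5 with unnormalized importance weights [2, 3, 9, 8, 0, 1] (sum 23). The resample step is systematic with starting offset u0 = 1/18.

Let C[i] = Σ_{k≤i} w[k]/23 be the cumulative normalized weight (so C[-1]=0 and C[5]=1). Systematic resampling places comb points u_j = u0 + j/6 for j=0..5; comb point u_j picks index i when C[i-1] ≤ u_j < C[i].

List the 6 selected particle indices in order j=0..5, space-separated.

0 2 2 2 3 3

C = [2/23, 5/23, 14/23, 22/23, 22/23, 1]
j=0: u_0=1/18 ∈ [0, 2/23) → index 0
j=1: u_1=2/9 ∈ [5/23, 14/23) → index 2
j=2: u_2=7/18 ∈ [5/23, 14/23) → index 2
j=3: u_3=5/9 ∈ [5/23, 14/23) → index 2
j=4: u_4=13/18 ∈ [14/23, 22/23) → index 3
j=5: u_5=8/9 ∈ [14/23, 22/23) → index 3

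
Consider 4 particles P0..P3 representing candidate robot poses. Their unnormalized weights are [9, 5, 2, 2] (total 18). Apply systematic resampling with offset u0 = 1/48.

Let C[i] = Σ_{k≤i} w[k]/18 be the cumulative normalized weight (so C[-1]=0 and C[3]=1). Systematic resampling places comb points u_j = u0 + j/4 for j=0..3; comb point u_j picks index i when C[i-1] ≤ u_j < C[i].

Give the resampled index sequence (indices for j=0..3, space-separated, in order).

C = [1/2, 7/9, 8/9, 1]
j=0: u_0=1/48 ∈ [0, 1/2) → index 0
j=1: u_1=13/48 ∈ [0, 1/2) → index 0
j=2: u_2=25/48 ∈ [1/2, 7/9) → index 1
j=3: u_3=37/48 ∈ [1/2, 7/9) → index 1

0 0 1 1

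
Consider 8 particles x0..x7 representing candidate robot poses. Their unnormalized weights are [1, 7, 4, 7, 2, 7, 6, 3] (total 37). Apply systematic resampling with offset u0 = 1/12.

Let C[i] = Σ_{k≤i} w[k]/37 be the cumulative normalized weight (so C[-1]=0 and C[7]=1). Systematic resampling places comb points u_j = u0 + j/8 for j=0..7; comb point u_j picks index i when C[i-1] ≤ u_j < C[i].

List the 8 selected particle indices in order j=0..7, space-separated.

C = [1/37, 8/37, 12/37, 19/37, 21/37, 28/37, 34/37, 1]
j=0: u_0=1/12 ∈ [1/37, 8/37) → index 1
j=1: u_1=5/24 ∈ [1/37, 8/37) → index 1
j=2: u_2=1/3 ∈ [12/37, 19/37) → index 3
j=3: u_3=11/24 ∈ [12/37, 19/37) → index 3
j=4: u_4=7/12 ∈ [21/37, 28/37) → index 5
j=5: u_5=17/24 ∈ [21/37, 28/37) → index 5
j=6: u_6=5/6 ∈ [28/37, 34/37) → index 6
j=7: u_7=23/24 ∈ [34/37, 1) → index 7

1 1 3 3 5 5 6 7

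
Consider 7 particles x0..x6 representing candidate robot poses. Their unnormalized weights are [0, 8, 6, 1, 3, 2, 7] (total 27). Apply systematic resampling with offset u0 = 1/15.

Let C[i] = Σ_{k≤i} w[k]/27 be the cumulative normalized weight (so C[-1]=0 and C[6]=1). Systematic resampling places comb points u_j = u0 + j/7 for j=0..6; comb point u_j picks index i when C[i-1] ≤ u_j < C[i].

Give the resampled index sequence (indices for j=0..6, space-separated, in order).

C = [0, 8/27, 14/27, 5/9, 2/3, 20/27, 1]
j=0: u_0=1/15 ∈ [0, 8/27) → index 1
j=1: u_1=22/105 ∈ [0, 8/27) → index 1
j=2: u_2=37/105 ∈ [8/27, 14/27) → index 2
j=3: u_3=52/105 ∈ [8/27, 14/27) → index 2
j=4: u_4=67/105 ∈ [5/9, 2/3) → index 4
j=5: u_5=82/105 ∈ [20/27, 1) → index 6
j=6: u_6=97/105 ∈ [20/27, 1) → index 6

1 1 2 2 4 6 6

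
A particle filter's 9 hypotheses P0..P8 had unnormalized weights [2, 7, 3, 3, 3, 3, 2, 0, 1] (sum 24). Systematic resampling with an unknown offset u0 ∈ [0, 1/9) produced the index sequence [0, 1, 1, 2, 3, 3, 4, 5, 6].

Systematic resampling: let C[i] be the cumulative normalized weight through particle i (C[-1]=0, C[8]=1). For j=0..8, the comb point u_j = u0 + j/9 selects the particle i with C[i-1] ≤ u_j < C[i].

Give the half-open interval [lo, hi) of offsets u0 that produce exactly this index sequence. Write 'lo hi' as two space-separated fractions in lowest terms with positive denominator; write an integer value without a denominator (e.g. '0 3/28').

1/18 5/72

C = [1/12, 3/8, 1/2, 5/8, 3/4, 7/8, 23/24, 23/24, 1]
j=0 picked index 0: u0 ∈ [0, 1/12)
j=1 picked index 1: u0 ∈ [-1/36, 19/72)
j=2 picked index 1: u0 ∈ [-5/36, 11/72)
j=3 picked index 2: u0 ∈ [1/24, 1/6)
j=4 picked index 3: u0 ∈ [1/18, 13/72)
j=5 picked index 3: u0 ∈ [-1/18, 5/72)
j=6 picked index 4: u0 ∈ [-1/24, 1/12)
j=7 picked index 5: u0 ∈ [-1/36, 7/72)
j=8 picked index 6: u0 ∈ [-1/72, 5/72)
intersection: [1/18, 5/72)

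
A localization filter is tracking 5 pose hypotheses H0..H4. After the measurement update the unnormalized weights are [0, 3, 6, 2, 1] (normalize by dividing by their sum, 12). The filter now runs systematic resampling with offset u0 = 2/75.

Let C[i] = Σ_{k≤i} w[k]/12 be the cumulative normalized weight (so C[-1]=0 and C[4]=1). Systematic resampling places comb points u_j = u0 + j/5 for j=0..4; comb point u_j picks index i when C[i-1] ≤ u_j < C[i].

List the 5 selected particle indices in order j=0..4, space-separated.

1 1 2 2 3

C = [0, 1/4, 3/4, 11/12, 1]
j=0: u_0=2/75 ∈ [0, 1/4) → index 1
j=1: u_1=17/75 ∈ [0, 1/4) → index 1
j=2: u_2=32/75 ∈ [1/4, 3/4) → index 2
j=3: u_3=47/75 ∈ [1/4, 3/4) → index 2
j=4: u_4=62/75 ∈ [3/4, 11/12) → index 3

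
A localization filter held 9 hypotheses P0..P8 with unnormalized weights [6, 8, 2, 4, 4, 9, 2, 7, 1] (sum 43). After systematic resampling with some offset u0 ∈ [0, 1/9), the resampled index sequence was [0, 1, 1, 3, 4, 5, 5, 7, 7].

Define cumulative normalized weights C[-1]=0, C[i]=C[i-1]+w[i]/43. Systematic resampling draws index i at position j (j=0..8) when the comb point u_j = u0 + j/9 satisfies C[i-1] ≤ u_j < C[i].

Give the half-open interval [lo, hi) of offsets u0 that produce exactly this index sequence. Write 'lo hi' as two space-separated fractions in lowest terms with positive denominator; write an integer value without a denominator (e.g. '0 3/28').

5/129 34/387

C = [6/43, 14/43, 16/43, 20/43, 24/43, 33/43, 35/43, 42/43, 1]
j=0 picked index 0: u0 ∈ [0, 6/43)
j=1 picked index 1: u0 ∈ [11/387, 83/387)
j=2 picked index 1: u0 ∈ [-32/387, 40/387)
j=3 picked index 3: u0 ∈ [5/129, 17/129)
j=4 picked index 4: u0 ∈ [8/387, 44/387)
j=5 picked index 5: u0 ∈ [1/387, 82/387)
j=6 picked index 5: u0 ∈ [-14/129, 13/129)
j=7 picked index 7: u0 ∈ [14/387, 77/387)
j=8 picked index 7: u0 ∈ [-29/387, 34/387)
intersection: [5/129, 34/387)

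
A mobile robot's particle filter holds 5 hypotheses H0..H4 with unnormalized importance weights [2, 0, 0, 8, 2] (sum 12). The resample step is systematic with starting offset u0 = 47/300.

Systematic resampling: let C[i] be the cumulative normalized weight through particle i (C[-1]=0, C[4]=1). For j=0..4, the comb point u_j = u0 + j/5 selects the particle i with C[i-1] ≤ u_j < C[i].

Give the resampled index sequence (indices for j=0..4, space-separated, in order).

C = [1/6, 1/6, 1/6, 5/6, 1]
j=0: u_0=47/300 ∈ [0, 1/6) → index 0
j=1: u_1=107/300 ∈ [1/6, 5/6) → index 3
j=2: u_2=167/300 ∈ [1/6, 5/6) → index 3
j=3: u_3=227/300 ∈ [1/6, 5/6) → index 3
j=4: u_4=287/300 ∈ [5/6, 1) → index 4

0 3 3 3 4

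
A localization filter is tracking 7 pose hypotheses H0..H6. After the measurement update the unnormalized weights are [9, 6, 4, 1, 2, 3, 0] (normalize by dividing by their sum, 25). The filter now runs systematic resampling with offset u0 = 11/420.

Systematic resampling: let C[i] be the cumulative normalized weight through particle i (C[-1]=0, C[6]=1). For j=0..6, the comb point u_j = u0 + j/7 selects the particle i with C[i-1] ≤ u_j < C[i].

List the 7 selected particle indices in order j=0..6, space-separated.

0 0 0 1 1 2 5

C = [9/25, 3/5, 19/25, 4/5, 22/25, 1, 1]
j=0: u_0=11/420 ∈ [0, 9/25) → index 0
j=1: u_1=71/420 ∈ [0, 9/25) → index 0
j=2: u_2=131/420 ∈ [0, 9/25) → index 0
j=3: u_3=191/420 ∈ [9/25, 3/5) → index 1
j=4: u_4=251/420 ∈ [9/25, 3/5) → index 1
j=5: u_5=311/420 ∈ [3/5, 19/25) → index 2
j=6: u_6=53/60 ∈ [22/25, 1) → index 5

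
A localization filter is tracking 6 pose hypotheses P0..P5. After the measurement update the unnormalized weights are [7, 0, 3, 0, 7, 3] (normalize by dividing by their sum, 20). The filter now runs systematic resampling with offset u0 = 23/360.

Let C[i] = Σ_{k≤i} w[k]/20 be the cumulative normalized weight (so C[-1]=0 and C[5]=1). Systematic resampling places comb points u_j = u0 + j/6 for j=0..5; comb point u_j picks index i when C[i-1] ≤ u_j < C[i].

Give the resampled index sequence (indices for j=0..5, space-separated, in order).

C = [7/20, 7/20, 1/2, 1/2, 17/20, 1]
j=0: u_0=23/360 ∈ [0, 7/20) → index 0
j=1: u_1=83/360 ∈ [0, 7/20) → index 0
j=2: u_2=143/360 ∈ [7/20, 1/2) → index 2
j=3: u_3=203/360 ∈ [1/2, 17/20) → index 4
j=4: u_4=263/360 ∈ [1/2, 17/20) → index 4
j=5: u_5=323/360 ∈ [17/20, 1) → index 5

0 0 2 4 4 5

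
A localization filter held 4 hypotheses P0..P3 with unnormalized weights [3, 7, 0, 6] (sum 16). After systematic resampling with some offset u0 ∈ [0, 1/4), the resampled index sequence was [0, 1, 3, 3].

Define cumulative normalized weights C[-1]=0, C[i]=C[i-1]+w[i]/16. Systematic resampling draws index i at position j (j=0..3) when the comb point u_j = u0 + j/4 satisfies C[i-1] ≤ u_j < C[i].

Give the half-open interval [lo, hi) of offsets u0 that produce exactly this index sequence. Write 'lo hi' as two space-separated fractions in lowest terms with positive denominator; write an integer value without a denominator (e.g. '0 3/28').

1/8 3/16

C = [3/16, 5/8, 5/8, 1]
j=0 picked index 0: u0 ∈ [0, 3/16)
j=1 picked index 1: u0 ∈ [-1/16, 3/8)
j=2 picked index 3: u0 ∈ [1/8, 1/2)
j=3 picked index 3: u0 ∈ [-1/8, 1/4)
intersection: [1/8, 3/16)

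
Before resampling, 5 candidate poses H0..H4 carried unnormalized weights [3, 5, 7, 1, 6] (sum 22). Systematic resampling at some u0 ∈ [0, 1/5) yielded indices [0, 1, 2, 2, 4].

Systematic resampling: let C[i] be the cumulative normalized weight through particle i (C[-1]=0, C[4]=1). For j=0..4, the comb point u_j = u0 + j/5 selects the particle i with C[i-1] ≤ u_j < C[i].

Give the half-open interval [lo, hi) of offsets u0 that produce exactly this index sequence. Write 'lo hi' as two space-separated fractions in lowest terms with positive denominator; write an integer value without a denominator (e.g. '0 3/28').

C = [3/22, 4/11, 15/22, 8/11, 1]
j=0 picked index 0: u0 ∈ [0, 3/22)
j=1 picked index 1: u0 ∈ [-7/110, 9/55)
j=2 picked index 2: u0 ∈ [-2/55, 31/110)
j=3 picked index 2: u0 ∈ [-13/55, 9/110)
j=4 picked index 4: u0 ∈ [-4/55, 1/5)
intersection: [0, 9/110)

0 9/110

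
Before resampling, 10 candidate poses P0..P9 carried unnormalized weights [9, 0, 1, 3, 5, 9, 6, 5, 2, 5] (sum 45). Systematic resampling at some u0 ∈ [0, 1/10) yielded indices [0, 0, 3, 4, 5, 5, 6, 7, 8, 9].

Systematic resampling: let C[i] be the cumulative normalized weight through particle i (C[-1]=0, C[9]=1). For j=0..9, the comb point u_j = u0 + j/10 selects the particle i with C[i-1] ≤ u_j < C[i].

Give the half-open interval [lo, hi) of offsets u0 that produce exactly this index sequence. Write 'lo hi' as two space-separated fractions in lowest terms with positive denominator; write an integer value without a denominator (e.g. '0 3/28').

C = [1/5, 1/5, 2/9, 13/45, 2/5, 3/5, 11/15, 38/45, 8/9, 1]
j=0 picked index 0: u0 ∈ [0, 1/5)
j=1 picked index 0: u0 ∈ [-1/10, 1/10)
j=2 picked index 3: u0 ∈ [1/45, 4/45)
j=3 picked index 4: u0 ∈ [-1/90, 1/10)
j=4 picked index 5: u0 ∈ [0, 1/5)
j=5 picked index 5: u0 ∈ [-1/10, 1/10)
j=6 picked index 6: u0 ∈ [0, 2/15)
j=7 picked index 7: u0 ∈ [1/30, 13/90)
j=8 picked index 8: u0 ∈ [2/45, 4/45)
j=9 picked index 9: u0 ∈ [-1/90, 1/10)
intersection: [2/45, 4/45)

2/45 4/45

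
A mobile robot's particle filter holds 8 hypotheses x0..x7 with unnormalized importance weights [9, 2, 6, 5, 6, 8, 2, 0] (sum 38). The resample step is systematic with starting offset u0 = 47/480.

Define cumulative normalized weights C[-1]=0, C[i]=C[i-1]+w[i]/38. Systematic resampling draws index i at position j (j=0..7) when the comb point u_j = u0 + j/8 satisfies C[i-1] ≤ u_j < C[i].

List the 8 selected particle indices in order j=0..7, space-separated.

C = [9/38, 11/38, 17/38, 11/19, 14/19, 18/19, 1, 1]
j=0: u_0=47/480 ∈ [0, 9/38) → index 0
j=1: u_1=107/480 ∈ [0, 9/38) → index 0
j=2: u_2=167/480 ∈ [11/38, 17/38) → index 2
j=3: u_3=227/480 ∈ [17/38, 11/19) → index 3
j=4: u_4=287/480 ∈ [11/19, 14/19) → index 4
j=5: u_5=347/480 ∈ [11/19, 14/19) → index 4
j=6: u_6=407/480 ∈ [14/19, 18/19) → index 5
j=7: u_7=467/480 ∈ [18/19, 1) → index 6

0 0 2 3 4 4 5 6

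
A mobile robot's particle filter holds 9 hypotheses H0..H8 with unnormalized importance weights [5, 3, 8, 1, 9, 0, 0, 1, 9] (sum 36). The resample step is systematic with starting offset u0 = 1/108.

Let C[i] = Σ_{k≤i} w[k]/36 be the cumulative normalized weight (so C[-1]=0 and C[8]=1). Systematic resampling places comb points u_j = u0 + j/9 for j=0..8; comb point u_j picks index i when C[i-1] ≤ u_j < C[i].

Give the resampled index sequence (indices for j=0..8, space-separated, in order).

0 0 2 2 3 4 4 8 8

C = [5/36, 2/9, 4/9, 17/36, 13/18, 13/18, 13/18, 3/4, 1]
j=0: u_0=1/108 ∈ [0, 5/36) → index 0
j=1: u_1=13/108 ∈ [0, 5/36) → index 0
j=2: u_2=25/108 ∈ [2/9, 4/9) → index 2
j=3: u_3=37/108 ∈ [2/9, 4/9) → index 2
j=4: u_4=49/108 ∈ [4/9, 17/36) → index 3
j=5: u_5=61/108 ∈ [17/36, 13/18) → index 4
j=6: u_6=73/108 ∈ [17/36, 13/18) → index 4
j=7: u_7=85/108 ∈ [3/4, 1) → index 8
j=8: u_8=97/108 ∈ [3/4, 1) → index 8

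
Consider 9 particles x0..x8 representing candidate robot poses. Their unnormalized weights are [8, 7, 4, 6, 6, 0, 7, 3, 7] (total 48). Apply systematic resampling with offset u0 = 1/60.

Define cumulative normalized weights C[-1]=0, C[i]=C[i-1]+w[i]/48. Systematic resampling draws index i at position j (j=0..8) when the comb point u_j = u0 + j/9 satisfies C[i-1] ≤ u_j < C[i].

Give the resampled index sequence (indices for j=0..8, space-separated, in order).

C = [1/6, 5/16, 19/48, 25/48, 31/48, 31/48, 19/24, 41/48, 1]
j=0: u_0=1/60 ∈ [0, 1/6) → index 0
j=1: u_1=23/180 ∈ [0, 1/6) → index 0
j=2: u_2=43/180 ∈ [1/6, 5/16) → index 1
j=3: u_3=7/20 ∈ [5/16, 19/48) → index 2
j=4: u_4=83/180 ∈ [19/48, 25/48) → index 3
j=5: u_5=103/180 ∈ [25/48, 31/48) → index 4
j=6: u_6=41/60 ∈ [31/48, 19/24) → index 6
j=7: u_7=143/180 ∈ [19/24, 41/48) → index 7
j=8: u_8=163/180 ∈ [41/48, 1) → index 8

0 0 1 2 3 4 6 7 8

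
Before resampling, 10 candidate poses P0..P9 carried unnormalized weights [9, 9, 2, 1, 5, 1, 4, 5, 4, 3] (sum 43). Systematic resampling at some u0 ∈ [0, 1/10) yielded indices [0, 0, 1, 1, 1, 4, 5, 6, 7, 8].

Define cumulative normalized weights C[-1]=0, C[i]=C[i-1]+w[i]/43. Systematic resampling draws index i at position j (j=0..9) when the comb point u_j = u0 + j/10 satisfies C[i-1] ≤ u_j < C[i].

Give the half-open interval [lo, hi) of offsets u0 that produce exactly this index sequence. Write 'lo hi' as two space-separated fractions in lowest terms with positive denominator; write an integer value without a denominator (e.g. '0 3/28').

C = [9/43, 18/43, 20/43, 21/43, 26/43, 27/43, 31/43, 36/43, 40/43, 1]
j=0 picked index 0: u0 ∈ [0, 9/43)
j=1 picked index 0: u0 ∈ [-1/10, 47/430)
j=2 picked index 1: u0 ∈ [2/215, 47/215)
j=3 picked index 1: u0 ∈ [-39/430, 51/430)
j=4 picked index 1: u0 ∈ [-41/215, 4/215)
j=5 picked index 4: u0 ∈ [-1/86, 9/86)
j=6 picked index 5: u0 ∈ [1/215, 6/215)
j=7 picked index 6: u0 ∈ [-31/430, 9/430)
j=8 picked index 7: u0 ∈ [-17/215, 8/215)
j=9 picked index 8: u0 ∈ [-27/430, 13/430)
intersection: [2/215, 4/215)

2/215 4/215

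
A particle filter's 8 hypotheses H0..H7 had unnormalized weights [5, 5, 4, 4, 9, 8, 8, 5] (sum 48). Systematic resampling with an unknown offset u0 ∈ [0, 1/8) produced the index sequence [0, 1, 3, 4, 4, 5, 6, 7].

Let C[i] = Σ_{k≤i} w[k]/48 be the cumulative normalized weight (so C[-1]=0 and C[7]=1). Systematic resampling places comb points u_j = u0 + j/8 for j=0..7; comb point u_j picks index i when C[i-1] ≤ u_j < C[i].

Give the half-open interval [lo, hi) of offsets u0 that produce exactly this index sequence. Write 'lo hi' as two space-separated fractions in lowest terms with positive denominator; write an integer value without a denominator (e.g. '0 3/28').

C = [5/48, 5/24, 7/24, 3/8, 9/16, 35/48, 43/48, 1]
j=0 picked index 0: u0 ∈ [0, 5/48)
j=1 picked index 1: u0 ∈ [-1/48, 1/12)
j=2 picked index 3: u0 ∈ [1/24, 1/8)
j=3 picked index 4: u0 ∈ [0, 3/16)
j=4 picked index 4: u0 ∈ [-1/8, 1/16)
j=5 picked index 5: u0 ∈ [-1/16, 5/48)
j=6 picked index 6: u0 ∈ [-1/48, 7/48)
j=7 picked index 7: u0 ∈ [1/48, 1/8)
intersection: [1/24, 1/16)

1/24 1/16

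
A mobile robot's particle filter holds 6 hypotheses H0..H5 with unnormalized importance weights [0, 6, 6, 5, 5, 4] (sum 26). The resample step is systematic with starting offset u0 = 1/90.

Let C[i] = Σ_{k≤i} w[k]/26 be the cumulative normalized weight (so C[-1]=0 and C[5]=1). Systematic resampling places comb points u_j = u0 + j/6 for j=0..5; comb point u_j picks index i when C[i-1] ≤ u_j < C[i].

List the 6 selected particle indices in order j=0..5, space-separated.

1 1 2 3 4 4

C = [0, 3/13, 6/13, 17/26, 11/13, 1]
j=0: u_0=1/90 ∈ [0, 3/13) → index 1
j=1: u_1=8/45 ∈ [0, 3/13) → index 1
j=2: u_2=31/90 ∈ [3/13, 6/13) → index 2
j=3: u_3=23/45 ∈ [6/13, 17/26) → index 3
j=4: u_4=61/90 ∈ [17/26, 11/13) → index 4
j=5: u_5=38/45 ∈ [17/26, 11/13) → index 4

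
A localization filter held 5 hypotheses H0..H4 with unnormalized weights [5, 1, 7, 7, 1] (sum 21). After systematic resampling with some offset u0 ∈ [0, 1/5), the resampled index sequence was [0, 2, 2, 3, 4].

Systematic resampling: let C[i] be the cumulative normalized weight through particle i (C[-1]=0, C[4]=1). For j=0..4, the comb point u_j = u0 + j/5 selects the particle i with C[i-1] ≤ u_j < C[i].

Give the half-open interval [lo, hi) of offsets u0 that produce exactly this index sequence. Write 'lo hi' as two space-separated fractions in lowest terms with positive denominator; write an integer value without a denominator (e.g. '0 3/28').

16/105 1/5

C = [5/21, 2/7, 13/21, 20/21, 1]
j=0 picked index 0: u0 ∈ [0, 5/21)
j=1 picked index 2: u0 ∈ [3/35, 44/105)
j=2 picked index 2: u0 ∈ [-4/35, 23/105)
j=3 picked index 3: u0 ∈ [2/105, 37/105)
j=4 picked index 4: u0 ∈ [16/105, 1/5)
intersection: [16/105, 1/5)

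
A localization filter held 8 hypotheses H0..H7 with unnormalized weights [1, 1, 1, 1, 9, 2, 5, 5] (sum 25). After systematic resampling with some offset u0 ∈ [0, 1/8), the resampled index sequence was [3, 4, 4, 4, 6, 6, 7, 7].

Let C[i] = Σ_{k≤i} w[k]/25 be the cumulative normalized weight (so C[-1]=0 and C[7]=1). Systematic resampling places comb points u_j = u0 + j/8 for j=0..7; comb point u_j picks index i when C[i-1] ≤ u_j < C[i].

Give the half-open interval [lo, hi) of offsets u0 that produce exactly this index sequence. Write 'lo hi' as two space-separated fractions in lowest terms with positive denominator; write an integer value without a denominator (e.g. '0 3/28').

C = [1/25, 2/25, 3/25, 4/25, 13/25, 3/5, 4/5, 1]
j=0 picked index 3: u0 ∈ [3/25, 4/25)
j=1 picked index 4: u0 ∈ [7/200, 79/200)
j=2 picked index 4: u0 ∈ [-9/100, 27/100)
j=3 picked index 4: u0 ∈ [-43/200, 29/200)
j=4 picked index 6: u0 ∈ [1/10, 3/10)
j=5 picked index 6: u0 ∈ [-1/40, 7/40)
j=6 picked index 7: u0 ∈ [1/20, 1/4)
j=7 picked index 7: u0 ∈ [-3/40, 1/8)
intersection: [3/25, 1/8)

3/25 1/8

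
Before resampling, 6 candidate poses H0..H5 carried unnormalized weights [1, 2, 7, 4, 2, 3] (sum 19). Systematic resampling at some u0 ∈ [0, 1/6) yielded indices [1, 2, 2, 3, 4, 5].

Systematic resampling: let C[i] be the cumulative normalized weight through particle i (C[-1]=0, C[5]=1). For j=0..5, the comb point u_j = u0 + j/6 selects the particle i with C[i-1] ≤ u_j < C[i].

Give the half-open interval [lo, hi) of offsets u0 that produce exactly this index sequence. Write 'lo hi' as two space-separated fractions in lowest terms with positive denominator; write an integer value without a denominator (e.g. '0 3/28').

C = [1/19, 3/19, 10/19, 14/19, 16/19, 1]
j=0 picked index 1: u0 ∈ [1/19, 3/19)
j=1 picked index 2: u0 ∈ [-1/114, 41/114)
j=2 picked index 2: u0 ∈ [-10/57, 11/57)
j=3 picked index 3: u0 ∈ [1/38, 9/38)
j=4 picked index 4: u0 ∈ [4/57, 10/57)
j=5 picked index 5: u0 ∈ [1/114, 1/6)
intersection: [4/57, 3/19)

4/57 3/19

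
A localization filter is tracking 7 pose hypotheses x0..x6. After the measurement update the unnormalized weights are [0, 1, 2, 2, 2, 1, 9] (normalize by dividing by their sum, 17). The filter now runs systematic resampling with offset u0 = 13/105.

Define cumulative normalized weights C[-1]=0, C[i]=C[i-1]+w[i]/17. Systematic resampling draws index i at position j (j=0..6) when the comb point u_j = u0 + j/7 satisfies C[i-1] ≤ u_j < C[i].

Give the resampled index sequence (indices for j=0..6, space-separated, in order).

C = [0, 1/17, 3/17, 5/17, 7/17, 8/17, 1]
j=0: u_0=13/105 ∈ [1/17, 3/17) → index 2
j=1: u_1=4/15 ∈ [3/17, 5/17) → index 3
j=2: u_2=43/105 ∈ [5/17, 7/17) → index 4
j=3: u_3=58/105 ∈ [8/17, 1) → index 6
j=4: u_4=73/105 ∈ [8/17, 1) → index 6
j=5: u_5=88/105 ∈ [8/17, 1) → index 6
j=6: u_6=103/105 ∈ [8/17, 1) → index 6

2 3 4 6 6 6 6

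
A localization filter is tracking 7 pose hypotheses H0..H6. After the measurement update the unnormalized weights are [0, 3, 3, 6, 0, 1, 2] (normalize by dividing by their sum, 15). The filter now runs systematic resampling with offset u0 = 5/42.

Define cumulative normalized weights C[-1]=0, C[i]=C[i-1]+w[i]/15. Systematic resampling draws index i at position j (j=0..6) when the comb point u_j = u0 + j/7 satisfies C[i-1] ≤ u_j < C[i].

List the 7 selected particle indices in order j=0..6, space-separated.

1 2 3 3 3 5 6

C = [0, 1/5, 2/5, 4/5, 4/5, 13/15, 1]
j=0: u_0=5/42 ∈ [0, 1/5) → index 1
j=1: u_1=11/42 ∈ [1/5, 2/5) → index 2
j=2: u_2=17/42 ∈ [2/5, 4/5) → index 3
j=3: u_3=23/42 ∈ [2/5, 4/5) → index 3
j=4: u_4=29/42 ∈ [2/5, 4/5) → index 3
j=5: u_5=5/6 ∈ [4/5, 13/15) → index 5
j=6: u_6=41/42 ∈ [13/15, 1) → index 6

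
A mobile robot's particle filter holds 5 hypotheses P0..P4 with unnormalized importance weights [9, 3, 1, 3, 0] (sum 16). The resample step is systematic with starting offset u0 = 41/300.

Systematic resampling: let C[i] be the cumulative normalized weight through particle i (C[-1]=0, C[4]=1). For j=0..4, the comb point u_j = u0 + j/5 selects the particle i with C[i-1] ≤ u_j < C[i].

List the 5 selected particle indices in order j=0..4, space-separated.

0 0 0 1 3

C = [9/16, 3/4, 13/16, 1, 1]
j=0: u_0=41/300 ∈ [0, 9/16) → index 0
j=1: u_1=101/300 ∈ [0, 9/16) → index 0
j=2: u_2=161/300 ∈ [0, 9/16) → index 0
j=3: u_3=221/300 ∈ [9/16, 3/4) → index 1
j=4: u_4=281/300 ∈ [13/16, 1) → index 3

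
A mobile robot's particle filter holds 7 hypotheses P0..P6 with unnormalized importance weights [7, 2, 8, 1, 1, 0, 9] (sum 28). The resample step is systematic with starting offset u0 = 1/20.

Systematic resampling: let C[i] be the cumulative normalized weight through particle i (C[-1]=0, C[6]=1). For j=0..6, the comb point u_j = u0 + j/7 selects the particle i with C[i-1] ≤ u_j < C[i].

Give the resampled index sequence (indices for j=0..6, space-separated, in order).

0 0 2 2 3 6 6

C = [1/4, 9/28, 17/28, 9/14, 19/28, 19/28, 1]
j=0: u_0=1/20 ∈ [0, 1/4) → index 0
j=1: u_1=27/140 ∈ [0, 1/4) → index 0
j=2: u_2=47/140 ∈ [9/28, 17/28) → index 2
j=3: u_3=67/140 ∈ [9/28, 17/28) → index 2
j=4: u_4=87/140 ∈ [17/28, 9/14) → index 3
j=5: u_5=107/140 ∈ [19/28, 1) → index 6
j=6: u_6=127/140 ∈ [19/28, 1) → index 6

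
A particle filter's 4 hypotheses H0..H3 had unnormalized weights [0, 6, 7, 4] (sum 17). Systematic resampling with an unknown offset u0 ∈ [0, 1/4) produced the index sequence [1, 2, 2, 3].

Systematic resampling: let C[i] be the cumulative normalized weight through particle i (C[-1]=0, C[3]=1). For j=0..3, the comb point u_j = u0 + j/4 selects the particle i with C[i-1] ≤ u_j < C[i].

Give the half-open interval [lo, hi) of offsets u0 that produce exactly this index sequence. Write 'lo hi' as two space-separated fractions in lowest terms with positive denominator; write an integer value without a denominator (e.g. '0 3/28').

C = [0, 6/17, 13/17, 1]
j=0 picked index 1: u0 ∈ [0, 6/17)
j=1 picked index 2: u0 ∈ [7/68, 35/68)
j=2 picked index 2: u0 ∈ [-5/34, 9/34)
j=3 picked index 3: u0 ∈ [1/68, 1/4)
intersection: [7/68, 1/4)

7/68 1/4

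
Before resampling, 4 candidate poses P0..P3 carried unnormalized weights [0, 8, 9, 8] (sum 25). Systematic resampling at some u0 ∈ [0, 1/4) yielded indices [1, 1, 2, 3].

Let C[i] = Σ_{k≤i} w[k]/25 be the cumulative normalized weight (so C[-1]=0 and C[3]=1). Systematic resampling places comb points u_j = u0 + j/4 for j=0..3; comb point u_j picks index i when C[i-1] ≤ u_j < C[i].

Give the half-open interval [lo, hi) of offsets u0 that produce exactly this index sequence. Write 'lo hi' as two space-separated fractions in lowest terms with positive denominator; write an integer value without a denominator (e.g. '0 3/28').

C = [0, 8/25, 17/25, 1]
j=0 picked index 1: u0 ∈ [0, 8/25)
j=1 picked index 1: u0 ∈ [-1/4, 7/100)
j=2 picked index 2: u0 ∈ [-9/50, 9/50)
j=3 picked index 3: u0 ∈ [-7/100, 1/4)
intersection: [0, 7/100)

0 7/100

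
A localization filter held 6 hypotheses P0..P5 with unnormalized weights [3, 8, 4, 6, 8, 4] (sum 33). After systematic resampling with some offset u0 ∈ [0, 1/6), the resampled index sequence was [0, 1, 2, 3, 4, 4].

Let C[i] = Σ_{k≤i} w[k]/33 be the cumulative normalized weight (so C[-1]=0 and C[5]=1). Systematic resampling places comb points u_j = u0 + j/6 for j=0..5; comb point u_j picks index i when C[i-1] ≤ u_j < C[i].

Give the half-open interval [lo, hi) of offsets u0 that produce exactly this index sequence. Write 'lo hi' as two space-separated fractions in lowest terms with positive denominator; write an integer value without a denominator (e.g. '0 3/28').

0 1/22

C = [1/11, 1/3, 5/11, 7/11, 29/33, 1]
j=0 picked index 0: u0 ∈ [0, 1/11)
j=1 picked index 1: u0 ∈ [-5/66, 1/6)
j=2 picked index 2: u0 ∈ [0, 4/33)
j=3 picked index 3: u0 ∈ [-1/22, 3/22)
j=4 picked index 4: u0 ∈ [-1/33, 7/33)
j=5 picked index 4: u0 ∈ [-13/66, 1/22)
intersection: [0, 1/22)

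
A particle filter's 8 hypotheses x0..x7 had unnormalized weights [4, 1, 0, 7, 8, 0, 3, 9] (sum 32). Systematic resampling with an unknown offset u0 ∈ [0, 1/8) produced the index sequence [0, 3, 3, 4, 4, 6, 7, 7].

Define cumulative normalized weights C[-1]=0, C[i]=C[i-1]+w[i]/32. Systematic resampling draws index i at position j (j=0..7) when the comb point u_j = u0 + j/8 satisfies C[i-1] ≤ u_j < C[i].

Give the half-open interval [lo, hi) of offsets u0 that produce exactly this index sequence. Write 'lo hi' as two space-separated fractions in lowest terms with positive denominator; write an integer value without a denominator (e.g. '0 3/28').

C = [1/8, 5/32, 5/32, 3/8, 5/8, 5/8, 23/32, 1]
j=0 picked index 0: u0 ∈ [0, 1/8)
j=1 picked index 3: u0 ∈ [1/32, 1/4)
j=2 picked index 3: u0 ∈ [-3/32, 1/8)
j=3 picked index 4: u0 ∈ [0, 1/4)
j=4 picked index 4: u0 ∈ [-1/8, 1/8)
j=5 picked index 6: u0 ∈ [0, 3/32)
j=6 picked index 7: u0 ∈ [-1/32, 1/4)
j=7 picked index 7: u0 ∈ [-5/32, 1/8)
intersection: [1/32, 3/32)

1/32 3/32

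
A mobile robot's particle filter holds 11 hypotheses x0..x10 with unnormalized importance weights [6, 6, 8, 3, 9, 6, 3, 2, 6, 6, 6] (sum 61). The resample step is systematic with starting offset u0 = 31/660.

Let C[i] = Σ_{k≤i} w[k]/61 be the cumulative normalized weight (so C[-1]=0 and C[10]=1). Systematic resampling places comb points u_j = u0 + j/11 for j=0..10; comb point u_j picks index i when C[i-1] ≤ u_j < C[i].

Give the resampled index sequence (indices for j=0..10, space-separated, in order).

C = [6/61, 12/61, 20/61, 23/61, 32/61, 38/61, 41/61, 43/61, 49/61, 55/61, 1]
j=0: u_0=31/660 ∈ [0, 6/61) → index 0
j=1: u_1=91/660 ∈ [6/61, 12/61) → index 1
j=2: u_2=151/660 ∈ [12/61, 20/61) → index 2
j=3: u_3=211/660 ∈ [12/61, 20/61) → index 2
j=4: u_4=271/660 ∈ [23/61, 32/61) → index 4
j=5: u_5=331/660 ∈ [23/61, 32/61) → index 4
j=6: u_6=391/660 ∈ [32/61, 38/61) → index 5
j=7: u_7=41/60 ∈ [41/61, 43/61) → index 7
j=8: u_8=511/660 ∈ [43/61, 49/61) → index 8
j=9: u_9=571/660 ∈ [49/61, 55/61) → index 9
j=10: u_10=631/660 ∈ [55/61, 1) → index 10

0 1 2 2 4 4 5 7 8 9 10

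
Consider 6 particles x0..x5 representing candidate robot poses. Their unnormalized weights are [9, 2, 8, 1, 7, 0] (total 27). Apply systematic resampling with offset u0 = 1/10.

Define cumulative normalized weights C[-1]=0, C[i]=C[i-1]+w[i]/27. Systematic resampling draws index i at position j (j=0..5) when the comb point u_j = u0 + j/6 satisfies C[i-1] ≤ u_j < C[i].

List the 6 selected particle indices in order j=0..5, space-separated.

C = [1/3, 11/27, 19/27, 20/27, 1, 1]
j=0: u_0=1/10 ∈ [0, 1/3) → index 0
j=1: u_1=4/15 ∈ [0, 1/3) → index 0
j=2: u_2=13/30 ∈ [11/27, 19/27) → index 2
j=3: u_3=3/5 ∈ [11/27, 19/27) → index 2
j=4: u_4=23/30 ∈ [20/27, 1) → index 4
j=5: u_5=14/15 ∈ [20/27, 1) → index 4

0 0 2 2 4 4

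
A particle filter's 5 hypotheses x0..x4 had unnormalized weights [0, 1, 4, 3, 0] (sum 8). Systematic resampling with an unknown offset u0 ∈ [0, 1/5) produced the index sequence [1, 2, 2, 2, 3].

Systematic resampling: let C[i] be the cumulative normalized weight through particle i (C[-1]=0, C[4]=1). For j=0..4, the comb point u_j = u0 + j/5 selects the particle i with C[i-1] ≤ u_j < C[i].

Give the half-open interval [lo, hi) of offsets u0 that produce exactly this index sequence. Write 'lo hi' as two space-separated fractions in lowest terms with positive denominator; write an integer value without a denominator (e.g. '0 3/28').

0 1/40

C = [0, 1/8, 5/8, 1, 1]
j=0 picked index 1: u0 ∈ [0, 1/8)
j=1 picked index 2: u0 ∈ [-3/40, 17/40)
j=2 picked index 2: u0 ∈ [-11/40, 9/40)
j=3 picked index 2: u0 ∈ [-19/40, 1/40)
j=4 picked index 3: u0 ∈ [-7/40, 1/5)
intersection: [0, 1/40)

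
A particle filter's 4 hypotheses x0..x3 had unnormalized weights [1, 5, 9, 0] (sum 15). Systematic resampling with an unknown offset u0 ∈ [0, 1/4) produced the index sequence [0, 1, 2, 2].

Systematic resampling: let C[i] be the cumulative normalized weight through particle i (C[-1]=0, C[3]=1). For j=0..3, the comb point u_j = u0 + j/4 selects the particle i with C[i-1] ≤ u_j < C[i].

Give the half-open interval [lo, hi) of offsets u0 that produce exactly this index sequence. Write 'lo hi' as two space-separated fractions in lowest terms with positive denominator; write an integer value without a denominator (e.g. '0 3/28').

C = [1/15, 2/5, 1, 1]
j=0 picked index 0: u0 ∈ [0, 1/15)
j=1 picked index 1: u0 ∈ [-11/60, 3/20)
j=2 picked index 2: u0 ∈ [-1/10, 1/2)
j=3 picked index 2: u0 ∈ [-7/20, 1/4)
intersection: [0, 1/15)

0 1/15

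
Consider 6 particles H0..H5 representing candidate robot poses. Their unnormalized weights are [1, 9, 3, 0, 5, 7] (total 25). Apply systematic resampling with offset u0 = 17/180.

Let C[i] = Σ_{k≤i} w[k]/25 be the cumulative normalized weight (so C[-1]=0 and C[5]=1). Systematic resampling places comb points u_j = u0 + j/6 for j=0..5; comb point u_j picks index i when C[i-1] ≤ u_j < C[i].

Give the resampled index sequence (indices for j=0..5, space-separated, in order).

1 1 2 4 5 5

C = [1/25, 2/5, 13/25, 13/25, 18/25, 1]
j=0: u_0=17/180 ∈ [1/25, 2/5) → index 1
j=1: u_1=47/180 ∈ [1/25, 2/5) → index 1
j=2: u_2=77/180 ∈ [2/5, 13/25) → index 2
j=3: u_3=107/180 ∈ [13/25, 18/25) → index 4
j=4: u_4=137/180 ∈ [18/25, 1) → index 5
j=5: u_5=167/180 ∈ [18/25, 1) → index 5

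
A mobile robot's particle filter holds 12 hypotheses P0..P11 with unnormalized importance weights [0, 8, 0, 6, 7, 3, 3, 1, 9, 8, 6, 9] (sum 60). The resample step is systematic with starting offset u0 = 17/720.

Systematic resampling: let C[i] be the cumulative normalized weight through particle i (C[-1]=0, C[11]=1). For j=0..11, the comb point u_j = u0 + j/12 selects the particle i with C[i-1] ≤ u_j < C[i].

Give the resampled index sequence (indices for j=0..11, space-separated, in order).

1 1 3 4 5 6 8 8 9 10 11 11

C = [0, 2/15, 2/15, 7/30, 7/20, 2/5, 9/20, 7/15, 37/60, 3/4, 17/20, 1]
j=0: u_0=17/720 ∈ [0, 2/15) → index 1
j=1: u_1=77/720 ∈ [0, 2/15) → index 1
j=2: u_2=137/720 ∈ [2/15, 7/30) → index 3
j=3: u_3=197/720 ∈ [7/30, 7/20) → index 4
j=4: u_4=257/720 ∈ [7/20, 2/5) → index 5
j=5: u_5=317/720 ∈ [2/5, 9/20) → index 6
j=6: u_6=377/720 ∈ [7/15, 37/60) → index 8
j=7: u_7=437/720 ∈ [7/15, 37/60) → index 8
j=8: u_8=497/720 ∈ [37/60, 3/4) → index 9
j=9: u_9=557/720 ∈ [3/4, 17/20) → index 10
j=10: u_10=617/720 ∈ [17/20, 1) → index 11
j=11: u_11=677/720 ∈ [17/20, 1) → index 11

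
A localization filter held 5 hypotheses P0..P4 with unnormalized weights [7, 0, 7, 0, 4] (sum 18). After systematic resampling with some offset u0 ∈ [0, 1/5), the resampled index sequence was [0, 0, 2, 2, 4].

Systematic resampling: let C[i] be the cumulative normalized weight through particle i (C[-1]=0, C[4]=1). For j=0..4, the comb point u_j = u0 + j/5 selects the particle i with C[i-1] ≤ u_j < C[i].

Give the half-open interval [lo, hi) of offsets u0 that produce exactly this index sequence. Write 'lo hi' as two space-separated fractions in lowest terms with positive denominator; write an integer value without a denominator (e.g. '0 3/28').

C = [7/18, 7/18, 7/9, 7/9, 1]
j=0 picked index 0: u0 ∈ [0, 7/18)
j=1 picked index 0: u0 ∈ [-1/5, 17/90)
j=2 picked index 2: u0 ∈ [-1/90, 17/45)
j=3 picked index 2: u0 ∈ [-19/90, 8/45)
j=4 picked index 4: u0 ∈ [-1/45, 1/5)
intersection: [0, 8/45)

0 8/45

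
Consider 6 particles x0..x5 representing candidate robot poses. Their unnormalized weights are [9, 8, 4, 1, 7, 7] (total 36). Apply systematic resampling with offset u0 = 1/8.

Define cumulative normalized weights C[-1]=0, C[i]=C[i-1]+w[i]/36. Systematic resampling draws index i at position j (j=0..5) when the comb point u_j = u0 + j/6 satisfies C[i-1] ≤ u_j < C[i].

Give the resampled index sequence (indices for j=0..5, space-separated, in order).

0 1 1 4 4 5

C = [1/4, 17/36, 7/12, 11/18, 29/36, 1]
j=0: u_0=1/8 ∈ [0, 1/4) → index 0
j=1: u_1=7/24 ∈ [1/4, 17/36) → index 1
j=2: u_2=11/24 ∈ [1/4, 17/36) → index 1
j=3: u_3=5/8 ∈ [11/18, 29/36) → index 4
j=4: u_4=19/24 ∈ [11/18, 29/36) → index 4
j=5: u_5=23/24 ∈ [29/36, 1) → index 5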